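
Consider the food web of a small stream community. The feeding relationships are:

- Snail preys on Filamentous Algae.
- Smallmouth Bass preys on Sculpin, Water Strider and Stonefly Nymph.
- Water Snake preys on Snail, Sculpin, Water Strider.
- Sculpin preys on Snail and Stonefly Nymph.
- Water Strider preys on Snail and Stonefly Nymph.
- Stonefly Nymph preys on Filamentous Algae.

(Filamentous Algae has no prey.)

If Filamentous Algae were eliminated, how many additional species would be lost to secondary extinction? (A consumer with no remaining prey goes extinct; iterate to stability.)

6

Remove Filamentous Algae.
Round 1: Stonefly Nymph (all prey gone), Snail (all prey gone) → extinct.
Round 2: Sculpin (all prey gone), Water Strider (all prey gone) → extinct.
Round 3: Water Snake (all prey gone), Smallmouth Bass (all prey gone) → extinct.
No further losses. Total secondary extinctions: 6.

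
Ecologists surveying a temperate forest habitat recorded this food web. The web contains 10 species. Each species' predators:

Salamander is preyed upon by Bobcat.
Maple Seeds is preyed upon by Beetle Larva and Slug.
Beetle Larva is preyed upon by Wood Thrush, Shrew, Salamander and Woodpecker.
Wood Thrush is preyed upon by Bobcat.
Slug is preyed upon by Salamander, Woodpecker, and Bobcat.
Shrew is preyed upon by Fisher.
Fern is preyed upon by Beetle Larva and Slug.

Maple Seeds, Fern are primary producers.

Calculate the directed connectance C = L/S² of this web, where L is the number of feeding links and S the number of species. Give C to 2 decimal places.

C = 0.14

The web has S = 10 species and L = 14 feeding links.
C = L / S² = 14 / 100 = 0.1400 ≈ 0.14.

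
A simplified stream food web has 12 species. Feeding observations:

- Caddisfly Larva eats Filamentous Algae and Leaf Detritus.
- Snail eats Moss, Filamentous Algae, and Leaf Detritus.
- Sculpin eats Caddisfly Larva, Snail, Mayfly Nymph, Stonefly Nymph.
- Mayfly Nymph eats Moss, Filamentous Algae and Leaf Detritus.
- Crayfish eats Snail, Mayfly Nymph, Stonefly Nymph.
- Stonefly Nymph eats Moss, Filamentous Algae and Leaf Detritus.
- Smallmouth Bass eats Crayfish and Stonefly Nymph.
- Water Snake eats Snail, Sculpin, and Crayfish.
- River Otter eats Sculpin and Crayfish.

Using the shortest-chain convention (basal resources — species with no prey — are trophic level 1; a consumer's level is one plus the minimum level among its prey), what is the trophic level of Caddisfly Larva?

Trophic level 2

Leaf Detritus has no prey (basal) → level 1.
Caddisfly Larva eats Leaf Detritus → level 2.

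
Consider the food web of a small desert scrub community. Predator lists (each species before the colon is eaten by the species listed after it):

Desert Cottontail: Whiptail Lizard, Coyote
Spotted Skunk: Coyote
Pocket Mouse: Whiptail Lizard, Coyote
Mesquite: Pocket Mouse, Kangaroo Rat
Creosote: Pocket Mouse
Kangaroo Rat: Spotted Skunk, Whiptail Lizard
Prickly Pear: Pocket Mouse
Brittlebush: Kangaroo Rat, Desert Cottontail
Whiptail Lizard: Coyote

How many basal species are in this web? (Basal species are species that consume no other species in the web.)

4

Basal species (no prey listed): Brittlebush, Prickly Pear, Mesquite, Creosote.
Count: 4.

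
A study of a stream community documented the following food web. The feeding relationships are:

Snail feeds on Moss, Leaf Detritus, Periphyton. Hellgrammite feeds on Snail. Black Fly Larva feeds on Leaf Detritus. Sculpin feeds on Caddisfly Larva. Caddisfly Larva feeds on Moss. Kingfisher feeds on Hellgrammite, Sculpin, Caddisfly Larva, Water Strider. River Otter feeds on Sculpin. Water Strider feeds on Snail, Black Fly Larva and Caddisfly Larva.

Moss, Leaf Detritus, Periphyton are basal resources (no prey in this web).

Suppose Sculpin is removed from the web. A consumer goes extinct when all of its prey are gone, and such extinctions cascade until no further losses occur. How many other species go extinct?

Remove Sculpin.
Round 1: River Otter (all prey gone) → extinct.
No further losses. Total secondary extinctions: 1.

1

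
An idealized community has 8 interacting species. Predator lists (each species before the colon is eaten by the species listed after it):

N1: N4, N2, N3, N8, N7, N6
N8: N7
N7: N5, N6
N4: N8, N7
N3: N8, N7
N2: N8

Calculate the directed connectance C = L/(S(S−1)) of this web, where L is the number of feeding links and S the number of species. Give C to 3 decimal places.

C = 0.250

The web has S = 8 species and L = 14 feeding links.
C = L / (S(S−1)) = 14 / 56 = 0.2500 ≈ 0.250.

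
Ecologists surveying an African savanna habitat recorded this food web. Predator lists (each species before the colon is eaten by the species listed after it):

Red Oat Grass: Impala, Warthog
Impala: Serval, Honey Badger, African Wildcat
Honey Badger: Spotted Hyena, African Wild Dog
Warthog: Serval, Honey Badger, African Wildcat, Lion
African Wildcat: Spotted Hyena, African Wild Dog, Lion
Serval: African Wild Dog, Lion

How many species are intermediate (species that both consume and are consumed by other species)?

5

Intermediate species (has both prey and predators): Impala, Warthog, Serval, Honey Badger, African Wildcat.
Count: 5.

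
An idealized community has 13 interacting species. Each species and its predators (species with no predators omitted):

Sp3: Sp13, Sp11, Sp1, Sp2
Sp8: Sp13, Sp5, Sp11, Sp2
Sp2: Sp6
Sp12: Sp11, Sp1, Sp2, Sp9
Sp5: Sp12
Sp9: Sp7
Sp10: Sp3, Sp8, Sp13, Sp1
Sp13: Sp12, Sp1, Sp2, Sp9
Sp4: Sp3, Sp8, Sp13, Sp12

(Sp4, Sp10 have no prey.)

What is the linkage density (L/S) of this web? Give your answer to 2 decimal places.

There are L = 27 links among S = 13 species.
L/S = 27/13 = 2.0769 ≈ 2.08.

L/S = 2.08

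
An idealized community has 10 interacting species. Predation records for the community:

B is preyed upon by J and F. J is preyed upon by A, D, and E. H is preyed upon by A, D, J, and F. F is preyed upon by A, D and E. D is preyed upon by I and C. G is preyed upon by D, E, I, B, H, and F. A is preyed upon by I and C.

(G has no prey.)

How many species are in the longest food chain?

5 species

One longest chain: G → H → J → A → I.
It has 5 species and 4 links.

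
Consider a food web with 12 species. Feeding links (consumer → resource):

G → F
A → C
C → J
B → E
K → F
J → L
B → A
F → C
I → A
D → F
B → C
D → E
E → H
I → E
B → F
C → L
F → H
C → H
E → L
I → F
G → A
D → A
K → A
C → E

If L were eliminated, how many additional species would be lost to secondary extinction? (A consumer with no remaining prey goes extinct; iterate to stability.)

1

Remove L.
Round 1: J (all prey gone) → extinct.
No further losses. Total secondary extinctions: 1.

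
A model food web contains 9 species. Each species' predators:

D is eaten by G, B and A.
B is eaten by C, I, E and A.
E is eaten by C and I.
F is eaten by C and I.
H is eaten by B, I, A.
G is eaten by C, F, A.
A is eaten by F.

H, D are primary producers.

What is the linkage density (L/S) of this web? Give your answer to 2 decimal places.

L/S = 2.00

There are L = 18 links among S = 9 species.
L/S = 18/9 = 2.0000 ≈ 2.00.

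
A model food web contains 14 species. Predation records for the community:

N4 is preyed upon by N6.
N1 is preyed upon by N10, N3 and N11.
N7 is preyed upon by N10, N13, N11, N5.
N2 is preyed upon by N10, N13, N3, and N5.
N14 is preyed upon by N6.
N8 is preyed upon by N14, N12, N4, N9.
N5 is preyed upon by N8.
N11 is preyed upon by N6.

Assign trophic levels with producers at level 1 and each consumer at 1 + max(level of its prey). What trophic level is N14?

N7 is a producer → level 1.
N5 eats N7 (level 1); other prey at levels: N2 1 → level 2.
N8 eats N5 → level 3.
N14 eats N8 → level 4.

Trophic level 4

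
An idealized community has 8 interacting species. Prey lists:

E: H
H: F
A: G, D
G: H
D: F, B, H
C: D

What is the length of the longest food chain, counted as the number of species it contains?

4 species

One longest chain: F → H → D → C.
It has 4 species and 3 links.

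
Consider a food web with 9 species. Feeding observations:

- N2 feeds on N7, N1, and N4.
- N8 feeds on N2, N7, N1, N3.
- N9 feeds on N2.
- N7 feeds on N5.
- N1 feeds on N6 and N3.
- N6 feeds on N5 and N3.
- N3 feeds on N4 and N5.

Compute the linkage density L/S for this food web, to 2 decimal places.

L/S = 1.67

There are L = 15 links among S = 9 species.
L/S = 15/9 = 1.6667 ≈ 1.67.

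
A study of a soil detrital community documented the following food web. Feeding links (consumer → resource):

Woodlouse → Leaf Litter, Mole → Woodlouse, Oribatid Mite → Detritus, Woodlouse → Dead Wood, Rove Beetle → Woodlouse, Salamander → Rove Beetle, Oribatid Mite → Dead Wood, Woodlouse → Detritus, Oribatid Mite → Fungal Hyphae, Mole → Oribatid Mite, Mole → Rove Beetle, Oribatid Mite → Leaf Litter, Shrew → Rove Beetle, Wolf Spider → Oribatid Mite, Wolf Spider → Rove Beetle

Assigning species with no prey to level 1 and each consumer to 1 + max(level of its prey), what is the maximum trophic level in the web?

Basal resources (level 1): Leaf Litter, Dead Wood, Detritus, Fungal Hyphae.
Leaf Litter → Woodlouse → Rove Beetle → Wolf Spider gives Wolf Spider level 4.
No species has a prey at level 4, so no species reaches level 5.

4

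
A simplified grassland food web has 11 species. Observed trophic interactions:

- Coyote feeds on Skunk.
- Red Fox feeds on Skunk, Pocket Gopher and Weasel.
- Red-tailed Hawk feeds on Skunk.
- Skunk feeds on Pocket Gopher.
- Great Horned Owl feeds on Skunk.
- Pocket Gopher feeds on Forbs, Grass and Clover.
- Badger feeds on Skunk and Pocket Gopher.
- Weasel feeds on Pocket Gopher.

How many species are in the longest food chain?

4 species

One longest chain: Grass → Pocket Gopher → Skunk → Great Horned Owl.
It has 4 species and 3 links.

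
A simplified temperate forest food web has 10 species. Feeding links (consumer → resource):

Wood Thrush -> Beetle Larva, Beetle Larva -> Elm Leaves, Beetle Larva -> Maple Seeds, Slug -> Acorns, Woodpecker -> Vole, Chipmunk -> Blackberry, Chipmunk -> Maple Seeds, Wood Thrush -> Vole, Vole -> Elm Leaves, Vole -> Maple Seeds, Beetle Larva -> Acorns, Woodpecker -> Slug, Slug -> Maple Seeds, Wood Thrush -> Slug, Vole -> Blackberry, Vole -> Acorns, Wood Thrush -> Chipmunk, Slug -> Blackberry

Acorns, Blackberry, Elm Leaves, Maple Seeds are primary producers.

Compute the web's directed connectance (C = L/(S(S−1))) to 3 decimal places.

The web has S = 10 species and L = 18 feeding links.
C = L / (S(S−1)) = 18 / 90 = 0.2000 ≈ 0.200.

C = 0.200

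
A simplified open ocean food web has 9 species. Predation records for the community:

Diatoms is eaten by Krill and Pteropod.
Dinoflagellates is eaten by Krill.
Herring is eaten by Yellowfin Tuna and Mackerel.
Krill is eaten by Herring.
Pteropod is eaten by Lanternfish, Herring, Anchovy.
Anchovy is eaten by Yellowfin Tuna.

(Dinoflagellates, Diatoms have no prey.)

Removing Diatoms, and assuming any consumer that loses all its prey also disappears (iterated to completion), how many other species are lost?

Remove Diatoms.
Round 1: Pteropod (all prey gone) → extinct.
Round 2: Lanternfish (all prey gone), Anchovy (all prey gone) → extinct.
No further losses. Total secondary extinctions: 3.

3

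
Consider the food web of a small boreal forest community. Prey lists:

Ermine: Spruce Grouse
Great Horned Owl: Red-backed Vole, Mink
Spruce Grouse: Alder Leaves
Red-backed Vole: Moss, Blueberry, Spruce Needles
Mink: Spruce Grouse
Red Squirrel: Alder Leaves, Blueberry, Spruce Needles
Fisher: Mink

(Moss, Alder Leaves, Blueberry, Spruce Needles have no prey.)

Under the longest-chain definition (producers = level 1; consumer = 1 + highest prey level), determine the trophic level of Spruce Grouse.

Trophic level 2

Alder Leaves is a producer → level 1.
Spruce Grouse eats Alder Leaves → level 2.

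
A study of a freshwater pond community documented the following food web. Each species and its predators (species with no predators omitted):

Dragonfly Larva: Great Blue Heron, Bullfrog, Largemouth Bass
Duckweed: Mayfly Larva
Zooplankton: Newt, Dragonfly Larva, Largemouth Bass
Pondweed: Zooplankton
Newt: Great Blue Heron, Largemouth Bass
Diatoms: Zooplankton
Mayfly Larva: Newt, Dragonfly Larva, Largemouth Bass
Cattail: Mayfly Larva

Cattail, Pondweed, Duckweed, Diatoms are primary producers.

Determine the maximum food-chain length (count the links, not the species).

3 links

One longest chain: Pondweed → Zooplankton → Newt → Great Blue Heron.
It has 4 species and 3 links.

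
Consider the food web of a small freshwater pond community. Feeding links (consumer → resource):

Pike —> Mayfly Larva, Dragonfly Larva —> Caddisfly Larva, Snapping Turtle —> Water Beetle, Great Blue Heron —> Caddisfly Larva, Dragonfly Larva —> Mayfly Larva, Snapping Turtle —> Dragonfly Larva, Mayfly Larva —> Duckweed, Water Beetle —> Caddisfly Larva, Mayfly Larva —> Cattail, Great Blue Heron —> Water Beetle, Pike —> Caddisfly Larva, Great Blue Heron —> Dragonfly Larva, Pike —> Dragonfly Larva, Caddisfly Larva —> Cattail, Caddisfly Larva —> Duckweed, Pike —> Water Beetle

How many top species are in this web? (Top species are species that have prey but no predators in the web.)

3

Top species (has prey, but nothing eats it): Snapping Turtle, Pike, Great Blue Heron.
Count: 3.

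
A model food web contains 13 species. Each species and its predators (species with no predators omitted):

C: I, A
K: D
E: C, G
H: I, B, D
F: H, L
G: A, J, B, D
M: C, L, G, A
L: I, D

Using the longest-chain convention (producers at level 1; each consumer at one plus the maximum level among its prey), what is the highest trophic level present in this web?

3

Producers (level 1): E, K, M, F.
E → C → A gives A level 3.
No species has a prey at level 3, so no species reaches level 4.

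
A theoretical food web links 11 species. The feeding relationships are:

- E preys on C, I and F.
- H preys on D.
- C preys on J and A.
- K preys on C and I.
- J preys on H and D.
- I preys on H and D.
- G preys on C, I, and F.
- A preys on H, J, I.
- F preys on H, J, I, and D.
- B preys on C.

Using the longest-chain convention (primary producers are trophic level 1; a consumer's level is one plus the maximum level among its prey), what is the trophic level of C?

Trophic level 5

D is a producer → level 1.
H eats D → level 2.
I eats H (level 2); other prey at levels: D 1 → level 3.
A eats I (level 3); other prey at levels: H 2, J 3 → level 4.
C eats A (level 4); other prey at levels: J 3 → level 5.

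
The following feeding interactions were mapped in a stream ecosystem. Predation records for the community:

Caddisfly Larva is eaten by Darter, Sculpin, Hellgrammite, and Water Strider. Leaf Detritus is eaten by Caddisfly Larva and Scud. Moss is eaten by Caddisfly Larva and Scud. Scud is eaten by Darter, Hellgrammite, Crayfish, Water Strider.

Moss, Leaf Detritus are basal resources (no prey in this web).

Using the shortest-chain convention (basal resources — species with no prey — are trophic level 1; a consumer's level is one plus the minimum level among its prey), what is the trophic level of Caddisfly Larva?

Trophic level 2

Moss has no prey (basal) → level 1.
Caddisfly Larva eats Moss → level 2.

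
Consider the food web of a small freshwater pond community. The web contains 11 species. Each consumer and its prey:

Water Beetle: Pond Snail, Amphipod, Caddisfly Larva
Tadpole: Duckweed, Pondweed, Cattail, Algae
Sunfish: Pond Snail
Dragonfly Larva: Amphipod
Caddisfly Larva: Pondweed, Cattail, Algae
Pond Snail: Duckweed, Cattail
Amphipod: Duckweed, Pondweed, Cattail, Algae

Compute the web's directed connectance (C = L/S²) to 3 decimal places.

C = 0.149

The web has S = 11 species and L = 18 feeding links.
C = L / S² = 18 / 121 = 0.1488 ≈ 0.149.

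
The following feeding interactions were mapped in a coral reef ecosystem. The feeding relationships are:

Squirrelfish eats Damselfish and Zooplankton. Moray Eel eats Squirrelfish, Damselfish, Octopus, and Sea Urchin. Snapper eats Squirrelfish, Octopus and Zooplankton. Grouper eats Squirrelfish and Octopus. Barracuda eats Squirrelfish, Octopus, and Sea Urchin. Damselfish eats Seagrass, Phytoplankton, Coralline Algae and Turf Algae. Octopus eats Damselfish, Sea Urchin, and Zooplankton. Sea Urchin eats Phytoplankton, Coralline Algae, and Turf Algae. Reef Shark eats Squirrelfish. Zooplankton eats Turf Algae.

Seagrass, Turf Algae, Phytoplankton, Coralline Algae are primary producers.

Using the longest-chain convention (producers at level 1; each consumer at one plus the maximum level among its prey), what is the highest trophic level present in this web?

4

Producers (level 1): Seagrass, Turf Algae, Phytoplankton, Coralline Algae.
Seagrass → Damselfish → Octopus → Grouper gives Grouper level 4.
No species has a prey at level 4, so no species reaches level 5.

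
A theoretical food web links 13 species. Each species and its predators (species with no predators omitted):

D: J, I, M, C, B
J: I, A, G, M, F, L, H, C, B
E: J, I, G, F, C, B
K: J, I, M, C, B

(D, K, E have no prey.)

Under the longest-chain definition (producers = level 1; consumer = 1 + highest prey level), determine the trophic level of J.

D is a producer → level 1.
J eats D (level 1); other prey at levels: K 1, E 1 → level 2.

Trophic level 2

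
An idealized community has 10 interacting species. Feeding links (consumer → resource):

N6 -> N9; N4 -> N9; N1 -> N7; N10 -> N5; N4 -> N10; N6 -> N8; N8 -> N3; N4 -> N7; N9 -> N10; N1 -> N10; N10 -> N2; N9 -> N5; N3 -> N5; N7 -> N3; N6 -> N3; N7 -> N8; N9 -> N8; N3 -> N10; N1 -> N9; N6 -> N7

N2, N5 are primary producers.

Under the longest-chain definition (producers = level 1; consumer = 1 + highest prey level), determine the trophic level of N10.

N2 is a producer → level 1.
N10 eats N2 (level 1); other prey at levels: N5 1 → level 2.

Trophic level 2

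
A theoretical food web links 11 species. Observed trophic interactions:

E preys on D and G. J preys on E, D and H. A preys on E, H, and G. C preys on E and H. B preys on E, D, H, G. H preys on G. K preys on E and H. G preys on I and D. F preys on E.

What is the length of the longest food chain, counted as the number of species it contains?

One longest chain: I → G → H → K.
It has 4 species and 3 links.

4 species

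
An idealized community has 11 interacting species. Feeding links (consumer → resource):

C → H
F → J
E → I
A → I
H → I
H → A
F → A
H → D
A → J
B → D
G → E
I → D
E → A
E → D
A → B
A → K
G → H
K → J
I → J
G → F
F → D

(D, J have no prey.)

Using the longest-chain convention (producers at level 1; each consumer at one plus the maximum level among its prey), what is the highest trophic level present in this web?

Producers (level 1): D, J.
D → I → A → H → C gives C level 5.
No species has a prey at level 5, so no species reaches level 6.

5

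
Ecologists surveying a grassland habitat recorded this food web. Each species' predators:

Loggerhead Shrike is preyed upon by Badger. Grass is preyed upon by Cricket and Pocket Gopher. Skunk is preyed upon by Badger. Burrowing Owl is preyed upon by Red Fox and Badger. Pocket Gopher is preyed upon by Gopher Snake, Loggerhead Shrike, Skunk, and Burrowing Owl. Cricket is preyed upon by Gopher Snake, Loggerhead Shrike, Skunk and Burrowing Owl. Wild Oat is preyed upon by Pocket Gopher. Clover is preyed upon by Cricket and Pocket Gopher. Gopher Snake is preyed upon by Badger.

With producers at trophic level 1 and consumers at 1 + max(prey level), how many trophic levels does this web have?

4

Producers (level 1): Grass, Wild Oat, Clover.
Grass → Cricket → Burrowing Owl → Red Fox gives Red Fox level 4.
No species has a prey at level 4, so no species reaches level 5.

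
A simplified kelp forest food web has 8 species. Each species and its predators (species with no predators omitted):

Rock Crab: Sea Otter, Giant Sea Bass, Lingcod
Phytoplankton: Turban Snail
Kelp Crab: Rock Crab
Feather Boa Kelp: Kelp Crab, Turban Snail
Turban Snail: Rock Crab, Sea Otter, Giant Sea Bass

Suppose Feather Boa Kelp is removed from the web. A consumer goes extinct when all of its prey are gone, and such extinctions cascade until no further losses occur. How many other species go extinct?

1

Remove Feather Boa Kelp.
Round 1: Kelp Crab (all prey gone) → extinct.
No further losses. Total secondary extinctions: 1.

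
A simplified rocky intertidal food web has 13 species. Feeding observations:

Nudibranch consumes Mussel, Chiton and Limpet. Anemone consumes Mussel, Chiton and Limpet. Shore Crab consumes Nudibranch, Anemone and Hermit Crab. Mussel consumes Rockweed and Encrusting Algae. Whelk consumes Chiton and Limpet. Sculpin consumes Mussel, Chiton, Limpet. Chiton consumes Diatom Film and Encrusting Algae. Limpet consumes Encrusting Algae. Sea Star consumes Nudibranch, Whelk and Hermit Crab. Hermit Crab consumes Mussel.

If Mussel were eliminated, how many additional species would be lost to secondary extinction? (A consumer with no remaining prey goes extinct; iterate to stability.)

Remove Mussel.
Round 1: Hermit Crab (all prey gone) → extinct.
No further losses. Total secondary extinctions: 1.

1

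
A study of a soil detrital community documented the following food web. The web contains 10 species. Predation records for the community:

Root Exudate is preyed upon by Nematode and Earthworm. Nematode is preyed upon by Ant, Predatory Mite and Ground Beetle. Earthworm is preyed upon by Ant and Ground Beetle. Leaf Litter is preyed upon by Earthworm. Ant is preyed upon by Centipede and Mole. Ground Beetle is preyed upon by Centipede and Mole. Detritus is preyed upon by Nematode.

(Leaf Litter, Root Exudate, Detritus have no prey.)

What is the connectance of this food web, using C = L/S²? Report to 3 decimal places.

The web has S = 10 species and L = 13 feeding links.
C = L / S² = 13 / 100 = 0.1300 ≈ 0.130.

C = 0.130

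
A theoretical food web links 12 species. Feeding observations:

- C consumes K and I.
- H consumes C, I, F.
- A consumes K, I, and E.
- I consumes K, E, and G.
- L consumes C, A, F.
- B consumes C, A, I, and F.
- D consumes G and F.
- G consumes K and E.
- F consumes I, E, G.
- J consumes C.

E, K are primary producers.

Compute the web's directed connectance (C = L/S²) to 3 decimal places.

C = 0.181

The web has S = 12 species and L = 26 feeding links.
C = L / S² = 26 / 144 = 0.1806 ≈ 0.181.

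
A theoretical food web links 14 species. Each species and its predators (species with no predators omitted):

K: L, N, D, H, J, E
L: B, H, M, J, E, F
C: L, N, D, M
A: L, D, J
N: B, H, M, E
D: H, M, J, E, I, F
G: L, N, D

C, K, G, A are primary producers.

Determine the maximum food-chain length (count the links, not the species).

2 links

One longest chain: C → L → B.
It has 3 species and 2 links.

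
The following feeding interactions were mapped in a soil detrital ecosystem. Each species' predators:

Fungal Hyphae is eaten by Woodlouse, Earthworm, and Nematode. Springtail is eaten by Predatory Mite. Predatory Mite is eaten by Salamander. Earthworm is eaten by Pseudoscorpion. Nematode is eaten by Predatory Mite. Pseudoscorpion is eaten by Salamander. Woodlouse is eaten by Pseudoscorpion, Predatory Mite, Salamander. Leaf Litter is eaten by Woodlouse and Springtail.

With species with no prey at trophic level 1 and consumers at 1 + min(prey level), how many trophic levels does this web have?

3

Basal resources (level 1): Leaf Litter, Fungal Hyphae.
Following each consumer down to its lowest-level prey: Leaf Litter → Woodlouse → Salamander (levels 1 through 3).
All prey of Salamander (Woodlouse 2, Predatory Mite 3, Pseudoscorpion 3) are at level 2 or above, so Salamander is at level 1 + 2 = 3.
Every consumer has at least one prey at level 2 or below, so none exceeds level 3.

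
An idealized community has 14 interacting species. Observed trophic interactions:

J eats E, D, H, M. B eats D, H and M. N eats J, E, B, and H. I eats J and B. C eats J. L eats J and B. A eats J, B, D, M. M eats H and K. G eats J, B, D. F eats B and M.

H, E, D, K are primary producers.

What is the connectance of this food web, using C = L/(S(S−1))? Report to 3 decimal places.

The web has S = 14 species and L = 27 feeding links.
C = L / (S(S−1)) = 27 / 182 = 0.1484 ≈ 0.148.

C = 0.148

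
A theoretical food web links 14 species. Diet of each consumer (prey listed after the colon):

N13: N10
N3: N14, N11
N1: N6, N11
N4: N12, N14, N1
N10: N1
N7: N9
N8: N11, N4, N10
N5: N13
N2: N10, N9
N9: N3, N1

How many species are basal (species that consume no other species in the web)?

4

Basal species (no prey listed): N12, N6, N14, N11.
Count: 4.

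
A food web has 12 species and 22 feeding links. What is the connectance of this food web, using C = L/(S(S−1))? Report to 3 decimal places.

The web has S = 12 species and L = 22 feeding links.
C = L / (S(S−1)) = 22 / 132 = 0.1667 ≈ 0.167.

C = 0.167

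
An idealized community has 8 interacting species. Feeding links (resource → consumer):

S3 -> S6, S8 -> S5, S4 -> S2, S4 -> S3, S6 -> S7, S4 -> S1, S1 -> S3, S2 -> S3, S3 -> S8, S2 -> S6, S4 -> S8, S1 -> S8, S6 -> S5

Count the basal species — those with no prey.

Basal species (no prey listed): S4.
Count: 1.

1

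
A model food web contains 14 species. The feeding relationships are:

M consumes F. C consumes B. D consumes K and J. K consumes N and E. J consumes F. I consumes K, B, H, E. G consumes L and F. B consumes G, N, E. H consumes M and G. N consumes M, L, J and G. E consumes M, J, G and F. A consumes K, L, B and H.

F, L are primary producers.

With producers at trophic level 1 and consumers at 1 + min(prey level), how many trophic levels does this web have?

4

Producers (level 1): F, L.
Following each consumer down to its lowest-level prey: F → G → B → C (levels 1 through 4).
All prey of C (B 3) are at level 3 or above, so C is at level 1 + 3 = 4.
Every consumer has at least one prey at level 3 or below, so none exceeds level 4.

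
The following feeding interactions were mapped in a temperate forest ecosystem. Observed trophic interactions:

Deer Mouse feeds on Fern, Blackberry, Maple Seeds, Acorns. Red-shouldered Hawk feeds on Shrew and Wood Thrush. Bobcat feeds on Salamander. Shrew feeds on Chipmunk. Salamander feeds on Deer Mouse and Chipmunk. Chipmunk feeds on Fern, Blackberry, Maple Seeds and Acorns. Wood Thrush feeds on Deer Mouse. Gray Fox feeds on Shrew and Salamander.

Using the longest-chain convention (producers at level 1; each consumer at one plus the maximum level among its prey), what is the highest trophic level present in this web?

4

Producers (level 1): Blackberry, Maple Seeds, Fern, Acorns.
Blackberry → Chipmunk → Shrew → Red-shouldered Hawk gives Red-shouldered Hawk level 4.
No species has a prey at level 4, so no species reaches level 5.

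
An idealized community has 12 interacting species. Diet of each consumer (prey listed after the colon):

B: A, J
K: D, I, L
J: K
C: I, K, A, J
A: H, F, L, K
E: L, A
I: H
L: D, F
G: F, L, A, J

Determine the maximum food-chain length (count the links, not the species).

One longest chain: H → I → K → A → C.
It has 5 species and 4 links.

4 links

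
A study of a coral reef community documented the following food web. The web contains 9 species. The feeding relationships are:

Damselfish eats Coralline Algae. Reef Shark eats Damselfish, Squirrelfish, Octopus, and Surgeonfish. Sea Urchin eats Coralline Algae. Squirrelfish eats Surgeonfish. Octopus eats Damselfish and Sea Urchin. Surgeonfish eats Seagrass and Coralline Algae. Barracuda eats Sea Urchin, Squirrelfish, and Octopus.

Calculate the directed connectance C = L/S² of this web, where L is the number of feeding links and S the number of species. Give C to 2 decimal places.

C = 0.17

The web has S = 9 species and L = 14 feeding links.
C = L / S² = 14 / 81 = 0.1728 ≈ 0.17.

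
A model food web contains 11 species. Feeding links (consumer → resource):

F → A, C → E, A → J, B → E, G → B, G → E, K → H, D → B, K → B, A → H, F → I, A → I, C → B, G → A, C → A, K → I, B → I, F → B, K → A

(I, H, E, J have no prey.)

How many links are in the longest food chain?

2 links

One longest chain: I → B → K.
It has 3 species and 2 links.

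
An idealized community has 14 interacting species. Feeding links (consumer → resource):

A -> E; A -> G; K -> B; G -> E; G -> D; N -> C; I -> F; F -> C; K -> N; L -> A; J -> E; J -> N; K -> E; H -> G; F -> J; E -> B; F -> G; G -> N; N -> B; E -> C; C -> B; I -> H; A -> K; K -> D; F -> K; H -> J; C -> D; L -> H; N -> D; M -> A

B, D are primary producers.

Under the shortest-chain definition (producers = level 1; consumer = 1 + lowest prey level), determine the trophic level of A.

B is a producer → level 1.
E eats B → level 2.
A eats E → level 3.
No prey of A is below level 2, so 3 is the minimum.

Trophic level 3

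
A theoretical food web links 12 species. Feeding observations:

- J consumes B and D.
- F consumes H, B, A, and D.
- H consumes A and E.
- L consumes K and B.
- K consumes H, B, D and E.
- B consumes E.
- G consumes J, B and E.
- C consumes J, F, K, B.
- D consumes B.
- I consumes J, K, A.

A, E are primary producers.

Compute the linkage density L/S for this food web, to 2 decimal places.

L/S = 2.17

There are L = 26 links among S = 12 species.
L/S = 26/12 = 2.1667 ≈ 2.17.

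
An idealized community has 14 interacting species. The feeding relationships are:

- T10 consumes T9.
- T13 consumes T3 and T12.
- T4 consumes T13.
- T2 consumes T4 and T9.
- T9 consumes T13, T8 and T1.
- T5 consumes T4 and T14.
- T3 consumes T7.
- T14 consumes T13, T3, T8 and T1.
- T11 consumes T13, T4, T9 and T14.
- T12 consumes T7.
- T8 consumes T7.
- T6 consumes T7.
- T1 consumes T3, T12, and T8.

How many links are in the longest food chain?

4 links

One longest chain: T7 → T12 → T13 → T9 → T10.
It has 5 species and 4 links.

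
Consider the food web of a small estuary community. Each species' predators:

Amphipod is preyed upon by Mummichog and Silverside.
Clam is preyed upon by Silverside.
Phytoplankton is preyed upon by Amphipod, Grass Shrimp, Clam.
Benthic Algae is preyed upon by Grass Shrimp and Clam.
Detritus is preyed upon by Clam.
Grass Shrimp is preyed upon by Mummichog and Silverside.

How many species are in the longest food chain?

3 species

One longest chain: Detritus → Clam → Silverside.
It has 3 species and 2 links.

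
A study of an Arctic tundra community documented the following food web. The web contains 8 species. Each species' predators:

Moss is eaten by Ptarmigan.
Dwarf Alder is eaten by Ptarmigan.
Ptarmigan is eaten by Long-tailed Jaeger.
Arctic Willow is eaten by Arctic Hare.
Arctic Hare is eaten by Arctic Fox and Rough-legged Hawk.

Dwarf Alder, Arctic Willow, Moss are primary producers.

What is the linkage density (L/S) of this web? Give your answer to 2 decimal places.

There are L = 6 links among S = 8 species.
L/S = 6/8 = 0.7500 ≈ 0.75.

L/S = 0.75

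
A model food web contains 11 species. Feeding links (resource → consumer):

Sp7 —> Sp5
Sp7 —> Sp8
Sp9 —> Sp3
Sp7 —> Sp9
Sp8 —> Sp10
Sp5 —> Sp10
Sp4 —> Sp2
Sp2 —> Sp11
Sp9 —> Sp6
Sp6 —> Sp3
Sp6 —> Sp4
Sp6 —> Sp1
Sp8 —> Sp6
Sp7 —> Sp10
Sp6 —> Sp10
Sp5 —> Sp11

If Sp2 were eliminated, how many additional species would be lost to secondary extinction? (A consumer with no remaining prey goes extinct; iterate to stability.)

Remove Sp2.
Every predator of it retains at least one other prey: Sp11 still has Sp5.
No consumer loses all prey, so no secondary extinctions occur.

0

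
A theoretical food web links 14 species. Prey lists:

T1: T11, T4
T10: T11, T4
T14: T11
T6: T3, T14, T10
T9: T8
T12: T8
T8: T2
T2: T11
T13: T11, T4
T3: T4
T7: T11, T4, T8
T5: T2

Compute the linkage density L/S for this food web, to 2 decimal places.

There are L = 19 links among S = 14 species.
L/S = 19/14 = 1.3571 ≈ 1.36.

L/S = 1.36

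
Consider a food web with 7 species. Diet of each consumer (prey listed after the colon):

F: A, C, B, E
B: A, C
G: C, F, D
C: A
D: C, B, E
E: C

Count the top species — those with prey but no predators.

Top species (has prey, but nothing eats it): G.
Count: 1.

1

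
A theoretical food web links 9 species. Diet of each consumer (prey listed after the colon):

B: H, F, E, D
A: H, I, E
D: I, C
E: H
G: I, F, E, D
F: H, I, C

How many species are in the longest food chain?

3 species

One longest chain: H → E → A.
It has 3 species and 2 links.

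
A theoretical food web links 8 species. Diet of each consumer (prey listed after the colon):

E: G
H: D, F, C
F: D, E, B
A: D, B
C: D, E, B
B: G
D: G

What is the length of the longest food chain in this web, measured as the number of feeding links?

One longest chain: G → D → F → H.
It has 4 species and 3 links.

3 links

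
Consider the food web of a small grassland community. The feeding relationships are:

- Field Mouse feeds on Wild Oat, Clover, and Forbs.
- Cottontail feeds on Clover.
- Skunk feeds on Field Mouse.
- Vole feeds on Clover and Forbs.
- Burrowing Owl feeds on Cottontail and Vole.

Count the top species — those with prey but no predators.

Top species (has prey, but nothing eats it): Skunk, Burrowing Owl.
Count: 2.

2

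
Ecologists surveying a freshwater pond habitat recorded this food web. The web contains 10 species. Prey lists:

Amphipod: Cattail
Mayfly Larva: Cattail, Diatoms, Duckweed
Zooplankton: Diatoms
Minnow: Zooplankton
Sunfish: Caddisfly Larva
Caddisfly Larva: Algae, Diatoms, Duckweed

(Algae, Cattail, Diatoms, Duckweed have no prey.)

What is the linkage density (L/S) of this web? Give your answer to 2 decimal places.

L/S = 1.00

There are L = 10 links among S = 10 species.
L/S = 10/10 = 1.0000 ≈ 1.00.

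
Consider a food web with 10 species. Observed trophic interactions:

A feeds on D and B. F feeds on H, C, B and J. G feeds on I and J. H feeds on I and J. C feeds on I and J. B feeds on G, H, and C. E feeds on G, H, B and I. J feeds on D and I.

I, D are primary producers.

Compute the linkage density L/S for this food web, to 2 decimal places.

L/S = 2.10

There are L = 21 links among S = 10 species.
L/S = 21/10 = 2.1000 ≈ 2.10.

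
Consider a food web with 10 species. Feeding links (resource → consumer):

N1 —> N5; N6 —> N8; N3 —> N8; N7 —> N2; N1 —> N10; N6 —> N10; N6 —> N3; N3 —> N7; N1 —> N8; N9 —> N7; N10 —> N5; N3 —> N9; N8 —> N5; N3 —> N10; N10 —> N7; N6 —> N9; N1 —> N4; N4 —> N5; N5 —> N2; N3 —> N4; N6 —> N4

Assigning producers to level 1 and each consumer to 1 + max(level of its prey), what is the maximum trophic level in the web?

Producers (level 1): N1, N6.
N6 → N3 → N10 → N7 → N2 gives N2 level 5.
No species has a prey at level 5, so no species reaches level 6.

5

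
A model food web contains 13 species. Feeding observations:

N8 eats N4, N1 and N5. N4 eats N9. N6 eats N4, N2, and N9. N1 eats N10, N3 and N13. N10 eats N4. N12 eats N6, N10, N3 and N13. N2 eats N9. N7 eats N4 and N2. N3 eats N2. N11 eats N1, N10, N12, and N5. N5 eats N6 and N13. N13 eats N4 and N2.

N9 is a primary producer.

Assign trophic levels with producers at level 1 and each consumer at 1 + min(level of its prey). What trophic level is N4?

Trophic level 2

N9 is a producer → level 1.
N4 eats N9 → level 2.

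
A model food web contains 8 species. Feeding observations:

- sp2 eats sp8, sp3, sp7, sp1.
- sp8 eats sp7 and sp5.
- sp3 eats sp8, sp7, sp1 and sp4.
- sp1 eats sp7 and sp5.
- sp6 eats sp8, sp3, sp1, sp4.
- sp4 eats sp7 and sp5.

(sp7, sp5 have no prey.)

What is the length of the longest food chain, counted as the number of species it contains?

One longest chain: sp7 → sp8 → sp3 → sp6.
It has 4 species and 3 links.

4 species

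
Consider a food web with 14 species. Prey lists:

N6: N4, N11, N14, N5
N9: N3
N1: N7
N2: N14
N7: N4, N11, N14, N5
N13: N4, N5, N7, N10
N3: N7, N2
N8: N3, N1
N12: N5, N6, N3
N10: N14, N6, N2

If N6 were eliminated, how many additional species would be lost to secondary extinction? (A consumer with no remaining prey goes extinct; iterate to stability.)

0

Remove N6.
Every predator of it retains at least one other prey: N10 still has N14, N2; N12 still has N5, N3.
No consumer loses all prey, so no secondary extinctions occur.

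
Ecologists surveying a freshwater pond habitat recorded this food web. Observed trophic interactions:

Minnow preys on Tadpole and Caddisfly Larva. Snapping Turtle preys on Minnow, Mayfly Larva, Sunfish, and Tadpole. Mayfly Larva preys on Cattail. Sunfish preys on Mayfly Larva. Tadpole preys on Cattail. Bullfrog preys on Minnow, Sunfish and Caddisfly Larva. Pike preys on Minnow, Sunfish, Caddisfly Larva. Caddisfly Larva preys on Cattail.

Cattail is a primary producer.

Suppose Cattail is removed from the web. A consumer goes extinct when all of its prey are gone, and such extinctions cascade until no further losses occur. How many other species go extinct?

Remove Cattail.
Round 1: Tadpole (all prey gone), Mayfly Larva (all prey gone), Caddisfly Larva (all prey gone) → extinct.
Round 2: Sunfish (all prey gone), Minnow (all prey gone) → extinct.
Round 3: Snapping Turtle (all prey gone), Bullfrog (all prey gone), Pike (all prey gone) → extinct.
No further losses. Total secondary extinctions: 8.

8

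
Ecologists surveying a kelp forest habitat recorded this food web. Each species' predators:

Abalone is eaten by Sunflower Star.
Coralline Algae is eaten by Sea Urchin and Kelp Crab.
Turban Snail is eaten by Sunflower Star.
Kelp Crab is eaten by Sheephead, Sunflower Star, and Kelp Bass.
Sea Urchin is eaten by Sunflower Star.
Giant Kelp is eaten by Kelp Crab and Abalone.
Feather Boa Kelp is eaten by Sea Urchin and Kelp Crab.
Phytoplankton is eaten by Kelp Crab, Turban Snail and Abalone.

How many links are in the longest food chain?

2 links

One longest chain: Phytoplankton → Kelp Crab → Sheephead.
It has 3 species and 2 links.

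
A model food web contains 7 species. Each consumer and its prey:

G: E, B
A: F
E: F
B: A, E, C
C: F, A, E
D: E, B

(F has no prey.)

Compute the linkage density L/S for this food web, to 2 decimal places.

L/S = 1.71

There are L = 12 links among S = 7 species.
L/S = 12/7 = 1.7143 ≈ 1.71.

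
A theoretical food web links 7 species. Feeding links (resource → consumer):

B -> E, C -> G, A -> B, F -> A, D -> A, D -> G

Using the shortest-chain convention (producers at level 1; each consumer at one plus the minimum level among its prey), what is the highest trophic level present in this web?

Producers (level 1): F, D, C.
Following each consumer down to its lowest-level prey: F → A → B → E (levels 1 through 4).
All prey of E (B 3) are at level 3 or above, so E is at level 1 + 3 = 4.
Every consumer has at least one prey at level 3 or below, so none exceeds level 4.

4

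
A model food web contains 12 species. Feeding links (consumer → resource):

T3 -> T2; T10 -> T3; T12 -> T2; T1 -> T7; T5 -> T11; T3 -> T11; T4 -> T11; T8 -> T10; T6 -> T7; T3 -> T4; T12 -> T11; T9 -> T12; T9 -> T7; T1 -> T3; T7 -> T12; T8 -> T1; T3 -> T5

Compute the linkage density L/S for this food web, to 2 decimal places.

There are L = 17 links among S = 12 species.
L/S = 17/12 = 1.4167 ≈ 1.42.

L/S = 1.42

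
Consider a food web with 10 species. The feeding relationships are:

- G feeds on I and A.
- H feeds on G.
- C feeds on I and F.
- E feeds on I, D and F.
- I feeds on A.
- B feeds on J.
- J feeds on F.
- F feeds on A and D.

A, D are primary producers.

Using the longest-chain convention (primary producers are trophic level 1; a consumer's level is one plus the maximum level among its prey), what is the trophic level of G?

A is a producer → level 1.
I eats A → level 2.
G eats I (level 2); other prey at levels: A 1 → level 3.

Trophic level 3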